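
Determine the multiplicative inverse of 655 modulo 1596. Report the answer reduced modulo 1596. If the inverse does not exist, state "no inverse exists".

Run Euclid on (1596, 655):
1596 = 2×655 + 286
655 = 2×286 + 83
286 = 3×83 + 37
83 = 2×37 + 9
37 = 4×9 + 1
9 = 9×1 + 0
The gcd is 1. Working backward:
1 = 37 − 4·9
1 = −4·83 + 9·37
1 = 9·286 − 31·83
1 = −31·655 + 71·286
1 = 71·1596 − 173·655
Thus 655·(-173) ≡ 1 (mod 1596); reducing, -173 mod 1596 = 1423.

1423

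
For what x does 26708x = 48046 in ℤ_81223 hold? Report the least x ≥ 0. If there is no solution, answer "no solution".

74662

First find gcd(26708, 81223):
81223 = 3·26708 + 1099
26708 = 24·1099 + 332
1099 = 3·332 + 103
332 = 3·103 + 23
103 = 4·23 + 11
23 = 2·11 + 1
11 = 11·1 + 0
gcd = 1, so a unique solution mod 81223 exists.
Back-substitute for the Bézout coefficients:
1 = 23 − 2·11
1 = −2·103 + 9·23
1 = 9·332 − 29·103
1 = −29·1099 + 96·332
1 = 96·26708 − 2333·1099
1 = −2333·81223 + 7095·26708
So 26708·(7095) ≡ 1 (mod 81223), giving 26708⁻¹ ≡ 7095.
x ≡ 26708⁻¹·48046 ≡ 7095·48046 ≡ 74662 (mod 81223).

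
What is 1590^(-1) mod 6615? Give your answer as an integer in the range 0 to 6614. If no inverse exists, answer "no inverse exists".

Compute gcd(1590, 6615):
6615 = 4·1590 + 255
1590 = 6·255 + 60
255 = 4·60 + 15
60 = 4·15 + 0
gcd(1590, 6615) = 15 ≠ 1, so 1590 has no multiplicative inverse modulo 6615.

no inverse exists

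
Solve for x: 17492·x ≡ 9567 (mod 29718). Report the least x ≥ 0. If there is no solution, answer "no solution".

gcd(17492, 29718):
29718 = 1*17492 + 12226
17492 = 1*12226 + 5266
12226 = 2*5266 + 1694
5266 = 3*1694 + 184
1694 = 9*184 + 38
184 = 4*38 + 32
38 = 1*32 + 6
32 = 5*6 + 2
6 = 3*2 + 0
gcd = 2, but 2 ∤ 9567, so the congruence has no solution.

no solution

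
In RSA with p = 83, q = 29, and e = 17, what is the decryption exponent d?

2161

φ(n) = (p−1)(q−1) = 82·28 = 2296.
Need d with 17·d ≡ 1 (mod 2296). Apply the extended Euclidean algorithm:
2296 = 135*17 + 1
17 = 17*1 + 0
Back-substitute:
1 = 2296 − 135·17
So 17·(-135) ≡ 1 (mod 2296), hence d ≡ -135 ≡ 2161 (mod 2296).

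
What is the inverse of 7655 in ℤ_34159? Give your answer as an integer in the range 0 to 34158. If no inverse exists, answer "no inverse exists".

Extended Euclidean algorithm:
34159 = 4×7655 + 3539
7655 = 2×3539 + 577
3539 = 6×577 + 77
577 = 7×77 + 38
77 = 2×38 + 1
38 = 38×1 + 0
The gcd is 1. Working backward:
1 = 77 − 2·38
1 = −2·577 + 15·77
1 = 15·3539 − 92·577
1 = −92·7655 + 199·3539
1 = 199·34159 − 888·7655
Hence 7655⁻¹ ≡ -888 ≡ 33271 (mod 34159).

33271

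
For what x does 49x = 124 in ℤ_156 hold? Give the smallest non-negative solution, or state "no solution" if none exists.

First find gcd(49, 156):
156 = 3*49 + 9
49 = 5*9 + 4
9 = 2*4 + 1
4 = 4*1 + 0
gcd = 1, so a unique solution mod 156 exists.
Back-substitute for the Bézout coefficients:
1 = 9 − 2·4
1 = −2·49 + 11·9
1 = 11·156 − 35·49
So 49·(-35) ≡ 1 (mod 156), giving 49⁻¹ ≡ 121.
x ≡ 49⁻¹·124 ≡ 121·124 ≡ 28 (mod 156).

28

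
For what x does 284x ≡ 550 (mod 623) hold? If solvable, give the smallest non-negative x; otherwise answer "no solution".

First find gcd(284, 623):
623 = 2*284 + 55
284 = 5*55 + 9
55 = 6*9 + 1
9 = 9*1 + 0
gcd = 1, so a unique solution mod 623 exists.
Back-substitute for the Bézout coefficients:
1 = 55 − 6·9
1 = −6·284 + 31·55
1 = 31·623 − 68·284
So 284·(-68) ≡ 1 (mod 623), giving 284⁻¹ ≡ 555.
x ≡ 284⁻¹·550 ≡ 555·550 ≡ 603 (mod 623).

603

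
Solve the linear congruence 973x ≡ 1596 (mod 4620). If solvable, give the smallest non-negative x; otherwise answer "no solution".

372

First find gcd(973, 4620):
4620 = 4·973 + 728
973 = 1·728 + 245
728 = 2·245 + 238
245 = 1·238 + 7
238 = 34·7 + 0
gcd = 7 and 7 | 1596, so solutions exist. Divide through by 7: 139x ≡ 228 (mod 660).
Now find 139⁻¹ mod 660:
660 = 4·139 + 104
139 = 1·104 + 35
104 = 2·35 + 34
35 = 1·34 + 1
34 = 34·1 + 0
Back-substitute:
1 = 35 − 34
1 = −104 + 3·35
1 = 3·139 − 4·104
1 = −4·660 + 19·139
So 139⁻¹ ≡ 19 (mod 660).
Then x ≡ 19·228 ≡ 372 (mod 660); the smallest non-negative solution is x = 372.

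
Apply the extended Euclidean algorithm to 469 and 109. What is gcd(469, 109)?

Repeated division:
469 = 4·109 + 33
109 = 3·33 + 10
33 = 3·10 + 3
10 = 3·3 + 1
3 = 3·1 + 0
gcd(469, 109) = 1.
Express as a combination:
1 = 10 − 3·3
1 = −3·33 + 10·10
1 = 10·109 − 33·33
1 = −33·469 + 142·109
So 1 = (-33)·469 + (142)·109.

1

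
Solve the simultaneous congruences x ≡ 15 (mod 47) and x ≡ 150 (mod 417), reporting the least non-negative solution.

19332

Write x = 15 + 47·k. Then 47·k ≡ 150 − 15 ≡ 135 (mod 417).
Need 47⁻¹ mod 417. Extended Euclid on (417, 47):
417 = 8*47 + 41
47 = 1*41 + 6
41 = 6*6 + 5
6 = 1*5 + 1
5 = 5*1 + 0
Back-substitute:
1 = 6 − 5
1 = −41 + 7·6
1 = 7·47 − 8·41
1 = −8·417 + 71·47
47⁻¹ ≡ 71 (mod 417), so k ≡ 71·135 ≡ 411 (mod 417).
x = 15 + 47·411 = 19332.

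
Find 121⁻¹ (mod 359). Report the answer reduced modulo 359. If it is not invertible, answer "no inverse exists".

Extended Euclidean algorithm:
359 = 2*121 + 117
121 = 1*117 + 4
117 = 29*4 + 1
4 = 4*1 + 0
gcd = 1, so the inverse exists. Back-substitute:
1 = 117 − 29·4
1 = −29·121 + 30·117
1 = 30·359 − 89·121
Hence 121⁻¹ ≡ -89 ≡ 270 (mod 359).

270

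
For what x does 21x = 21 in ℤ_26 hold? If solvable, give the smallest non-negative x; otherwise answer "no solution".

First find gcd(21, 26):
26 = 1·21 + 5
21 = 4·5 + 1
5 = 5·1 + 0
gcd = 1, so a unique solution mod 26 exists.
Back-substitute for the Bézout coefficients:
1 = 21 − 4·5
1 = −4·26 + 5·21
So 21·(5) ≡ 1 (mod 26), giving 21⁻¹ ≡ 5.
x ≡ 21⁻¹·21 ≡ 5·21 ≡ 1 (mod 26).

1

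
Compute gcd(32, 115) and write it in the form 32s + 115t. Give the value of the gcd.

1

Apply Euclid's algorithm to 115 and 32:
115 = 3·32 + 19
32 = 1·19 + 13
19 = 1·13 + 6
13 = 2·6 + 1
6 = 6·1 + 0
gcd(32, 115) = 1.
Express as a combination:
1 = 13 − 2·6
1 = −2·19 + 3·13
1 = 3·32 − 5·19
1 = −5·115 + 18·32
So 1 = (-5)·115 + (18)·32.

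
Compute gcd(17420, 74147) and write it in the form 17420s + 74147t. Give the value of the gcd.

Repeated division:
74147 = 4·17420 + 4467
17420 = 3·4467 + 4019
4467 = 1·4019 + 448
4019 = 8·448 + 435
448 = 1·435 + 13
435 = 33·13 + 6
13 = 2·6 + 1
6 = 6·1 + 0
gcd(17420, 74147) = 1.
Working backward:
1 = 13 − 2·6
1 = −2·435 + 67·13
1 = 67·448 − 69·435
1 = −69·4019 + 619·448
1 = 619·4467 − 688·4019
1 = −688·17420 + 2683·4467
1 = 2683·74147 − 11420·17420
So 1 = (2683)·74147 + (-11420)·17420.

1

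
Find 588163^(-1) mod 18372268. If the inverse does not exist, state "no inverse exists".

gcd(18372268, 588163) by repeated division:
18372268 = 31*588163 + 139215
588163 = 4*139215 + 31303
139215 = 4*31303 + 14003
31303 = 2*14003 + 3297
14003 = 4*3297 + 815
3297 = 4*815 + 37
815 = 22*37 + 1
37 = 37*1 + 0
gcd = 1, so the inverse exists. Back-substitute:
1 = 815 − 22·37
1 = −22·3297 + 89·815
1 = 89·14003 − 378·3297
1 = −378·31303 + 845·14003
1 = 845·139215 − 3758·31303
1 = −3758·588163 + 15877·139215
1 = 15877·18372268 − 495945·588163
So 588163·(-495945) ≡ 1 (mod 18372268), and -495945 ≡ 17876323 (mod 18372268).

17876323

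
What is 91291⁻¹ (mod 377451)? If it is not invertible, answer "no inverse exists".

13363

gcd(377451, 91291) by repeated division:
377451 = 4·91291 + 12287
91291 = 7·12287 + 5282
12287 = 2·5282 + 1723
5282 = 3·1723 + 113
1723 = 15·113 + 28
113 = 4·28 + 1
28 = 28·1 + 0
Since gcd(91291, 377451) = 1, back-substitute to write 1 as a combination:
1 = 113 − 4·28
1 = −4·1723 + 61·113
1 = 61·5282 − 187·1723
1 = −187·12287 + 435·5282
1 = 435·91291 − 3232·12287
1 = −3232·377451 + 13363·91291
So 91291·13363 ≡ 1 (mod 377451).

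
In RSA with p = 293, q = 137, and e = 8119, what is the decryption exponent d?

φ(n) = (p−1)(q−1) = 292·136 = 39712.
Need d with 8119·d ≡ 1 (mod 39712). Apply the extended Euclidean algorithm:
39712 = 4*8119 + 7236
8119 = 1*7236 + 883
7236 = 8*883 + 172
883 = 5*172 + 23
172 = 7*23 + 11
23 = 2*11 + 1
11 = 11*1 + 0
Back-substitute:
1 = 23 − 2·11
1 = −2·172 + 15·23
1 = 15·883 − 77·172
1 = −77·7236 + 631·883
1 = 631·8119 − 708·7236
1 = −708·39712 + 3463·8119
So 8119·3463 ≡ 1 (mod 39712), hence d = 3463.

3463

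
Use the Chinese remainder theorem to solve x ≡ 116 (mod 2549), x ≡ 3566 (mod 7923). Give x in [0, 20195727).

Write x = 116 + 2549·k. Then 2549·k ≡ 3566 − 116 ≡ 3450 (mod 7923).
Need 2549⁻¹ mod 7923. Extended Euclid on (7923, 2549):
7923 = 3×2549 + 276
2549 = 9×276 + 65
276 = 4×65 + 16
65 = 4×16 + 1
16 = 16×1 + 0
Back-substitute:
1 = 65 − 4·16
1 = −4·276 + 17·65
1 = 17·2549 − 157·276
1 = −157·7923 + 488·2549
2549⁻¹ ≡ 488 (mod 7923), so k ≡ 488·3450 ≡ 3924 (mod 7923).
x = 116 + 2549·3924 = 10002392.

10002392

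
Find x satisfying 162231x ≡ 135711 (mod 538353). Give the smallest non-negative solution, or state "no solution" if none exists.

54609

First find gcd(162231, 538353):
538353 = 3·162231 + 51660
162231 = 3·51660 + 7251
51660 = 7·7251 + 903
7251 = 8·903 + 27
903 = 33·27 + 12
27 = 2·12 + 3
12 = 4·3 + 0
gcd = 3 and 3 | 135711, so solutions exist. Divide through by 3: 54077x ≡ 45237 (mod 179451).
Now find 54077⁻¹ mod 179451:
179451 = 3·54077 + 17220
54077 = 3·17220 + 2417
17220 = 7·2417 + 301
2417 = 8·301 + 9
301 = 33·9 + 4
9 = 2·4 + 1
4 = 4·1 + 0
Back-substitute:
1 = 9 − 2·4
1 = −2·301 + 67·9
1 = 67·2417 − 538·301
1 = −538·17220 + 3833·2417
1 = 3833·54077 − 12037·17220
1 = −12037·179451 + 39944·54077
So 54077⁻¹ ≡ 39944 (mod 179451).
Then x ≡ 39944·45237 ≡ 54609 (mod 179451); the smallest non-negative solution is x = 54609.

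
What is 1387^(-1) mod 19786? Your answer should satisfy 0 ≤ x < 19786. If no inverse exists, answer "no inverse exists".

Run Euclid on (19786, 1387):
19786 = 14*1387 + 368
1387 = 3*368 + 283
368 = 1*283 + 85
283 = 3*85 + 28
85 = 3*28 + 1
28 = 28*1 + 0
Since gcd(1387, 19786) = 1, back-substitute to write 1 as a combination:
1 = 85 − 3·28
1 = −3·283 + 10·85
1 = 10·368 − 13·283
1 = −13·1387 + 49·368
1 = 49·19786 − 699·1387
Hence 1387⁻¹ ≡ -699 ≡ 19087 (mod 19786).

19087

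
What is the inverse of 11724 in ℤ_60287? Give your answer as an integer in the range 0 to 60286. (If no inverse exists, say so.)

Run Euclid on (60287, 11724):
60287 = 5*11724 + 1667
11724 = 7*1667 + 55
1667 = 30*55 + 17
55 = 3*17 + 4
17 = 4*4 + 1
4 = 4*1 + 0
gcd = 1, so the inverse exists. Back-substitute:
1 = 17 − 4·4
1 = −4·55 + 13·17
1 = 13·1667 − 394·55
1 = −394·11724 + 2771·1667
1 = 2771·60287 − 14249·11724
Thus 11724·(-14249) ≡ 1 (mod 60287); reducing, -14249 mod 60287 = 46038.

46038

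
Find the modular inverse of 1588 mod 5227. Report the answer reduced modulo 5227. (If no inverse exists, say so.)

Apply the Euclidean algorithm to 5227 and 1588:
5227 = 3·1588 + 463
1588 = 3·463 + 199
463 = 2·199 + 65
199 = 3·65 + 4
65 = 16·4 + 1
4 = 4·1 + 0
Since gcd(1588, 5227) = 1, back-substitute to write 1 as a combination:
1 = 65 − 16·4
1 = −16·199 + 49·65
1 = 49·463 − 114·199
1 = −114·1588 + 391·463
1 = 391·5227 − 1287·1588
Thus 1588·(-1287) ≡ 1 (mod 5227); reducing, -1287 mod 5227 = 3940.

3940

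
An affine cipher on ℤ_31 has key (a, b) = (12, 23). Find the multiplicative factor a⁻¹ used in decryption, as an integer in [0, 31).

13

Extended Euclidean algorithm:
31 = 2*12 + 7
12 = 1*7 + 5
7 = 1*5 + 2
5 = 2*2 + 1
2 = 2*1 + 0
The gcd is 1. Working backward:
1 = 5 − 2·2
1 = −2·7 + 3·5
1 = 3·12 − 5·7
1 = −5·31 + 13·12
So 12·13 ≡ 1 (mod 31).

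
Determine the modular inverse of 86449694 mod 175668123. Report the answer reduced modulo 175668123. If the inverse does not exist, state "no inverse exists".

149858426

gcd(175668123, 86449694) by repeated division:
175668123 = 2·86449694 + 2768735
86449694 = 31·2768735 + 618909
2768735 = 4·618909 + 293099
618909 = 2·293099 + 32711
293099 = 8·32711 + 31411
32711 = 1·31411 + 1300
31411 = 24·1300 + 211
1300 = 6·211 + 34
211 = 6·34 + 7
34 = 4·7 + 6
7 = 1·6 + 1
6 = 6·1 + 0
Since gcd(86449694, 175668123) = 1, back-substitute to write 1 as a combination:
1 = 7 − 6
1 = −34 + 5·7
1 = 5·211 − 31·34
1 = −31·1300 + 191·211
1 = 191·31411 − 4615·1300
1 = −4615·32711 + 4806·31411
1 = 4806·293099 − 43063·32711
1 = −43063·618909 + 90932·293099
1 = 90932·2768735 − 406791·618909
1 = −406791·86449694 + 12701453·2768735
1 = 12701453·175668123 − 25809697·86449694
Hence 86449694⁻¹ ≡ -25809697 ≡ 149858426 (mod 175668123).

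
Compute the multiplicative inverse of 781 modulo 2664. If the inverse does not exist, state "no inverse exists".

805

gcd(2664, 781) by repeated division:
2664 = 3·781 + 321
781 = 2·321 + 139
321 = 2·139 + 43
139 = 3·43 + 10
43 = 4·10 + 3
10 = 3·3 + 1
3 = 3·1 + 0
The gcd is 1. Working backward:
1 = 10 − 3·3
1 = −3·43 + 13·10
1 = 13·139 − 42·43
1 = −42·321 + 97·139
1 = 97·781 − 236·321
1 = −236·2664 + 805·781
So 781·805 ≡ 1 (mod 2664).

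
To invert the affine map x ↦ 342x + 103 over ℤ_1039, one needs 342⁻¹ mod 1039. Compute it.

799

gcd(1039, 342) by repeated division:
1039 = 3·342 + 13
342 = 26·13 + 4
13 = 3·4 + 1
4 = 4·1 + 0
gcd = 1, so the inverse exists. Back-substitute:
1 = 13 − 3·4
1 = −3·342 + 79·13
1 = 79·1039 − 240·342
Hence 342⁻¹ ≡ -240 ≡ 799 (mod 1039).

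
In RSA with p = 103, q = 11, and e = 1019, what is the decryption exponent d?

1019

φ(n) = (p−1)(q−1) = 102·10 = 1020.
Need d with 1019·d ≡ 1 (mod 1020). Apply the extended Euclidean algorithm:
1020 = 1*1019 + 1
1019 = 1019*1 + 0
Back-substitute:
1 = 1020 − 1019
So 1019·(-1) ≡ 1 (mod 1020), hence d ≡ -1 ≡ 1019 (mod 1020).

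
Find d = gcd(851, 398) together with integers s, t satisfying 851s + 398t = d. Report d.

1

Euclidean algorithm:
851 = 2×398 + 55
398 = 7×55 + 13
55 = 4×13 + 3
13 = 4×3 + 1
3 = 3×1 + 0
gcd(851, 398) = 1.
Back-substituting:
1 = 13 − 4·3
1 = −4·55 + 17·13
1 = 17·398 − 123·55
1 = −123·851 + 263·398
So 1 = (-123)·851 + (263)·398.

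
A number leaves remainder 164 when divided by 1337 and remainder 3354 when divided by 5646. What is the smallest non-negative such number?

500202

Write x = 164 + 1337·k. Then 1337·k ≡ 3354 − 164 ≡ 3190 (mod 5646).
Need 1337⁻¹ mod 5646. Extended Euclid on (5646, 1337):
5646 = 4×1337 + 298
1337 = 4×298 + 145
298 = 2×145 + 8
145 = 18×8 + 1
8 = 8×1 + 0
Back-substitute:
1 = 145 − 18·8
1 = −18·298 + 37·145
1 = 37·1337 − 166·298
1 = −166·5646 + 701·1337
1337⁻¹ ≡ 701 (mod 5646), so k ≡ 701·3190 ≡ 374 (mod 5646).
x = 164 + 1337·374 = 500202.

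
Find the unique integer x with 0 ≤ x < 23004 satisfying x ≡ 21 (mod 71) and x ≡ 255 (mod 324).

Write x = 21 + 71·k. Then 71·k ≡ 255 − 21 ≡ 234 (mod 324).
Need 71⁻¹ mod 324. Extended Euclid on (324, 71):
324 = 4*71 + 40
71 = 1*40 + 31
40 = 1*31 + 9
31 = 3*9 + 4
9 = 2*4 + 1
4 = 4*1 + 0
Back-substitute:
1 = 9 − 2·4
1 = −2·31 + 7·9
1 = 7·40 − 9·31
1 = −9·71 + 16·40
1 = 16·324 − 73·71
71⁻¹ ≡ 251 (mod 324), so k ≡ 251·234 ≡ 90 (mod 324).
x = 21 + 71·90 = 6411.

6411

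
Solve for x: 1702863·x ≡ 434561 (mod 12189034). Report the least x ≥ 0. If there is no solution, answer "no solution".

11537051

First find gcd(1702863, 12189034):
12189034 = 7*1702863 + 268993
1702863 = 6*268993 + 88905
268993 = 3*88905 + 2278
88905 = 39*2278 + 63
2278 = 36*63 + 10
63 = 6*10 + 3
10 = 3*3 + 1
3 = 3*1 + 0
gcd = 1, so a unique solution mod 12189034 exists.
Back-substitute for the Bézout coefficients:
1 = 10 − 3·3
1 = −3·63 + 19·10
1 = 19·2278 − 687·63
1 = −687·88905 + 26812·2278
1 = 26812·268993 − 81123·88905
1 = −81123·1702863 + 513550·268993
1 = 513550·12189034 − 3675973·1702863
So 1702863·(-3675973) ≡ 1 (mod 12189034), giving 1702863⁻¹ ≡ 8513061.
x ≡ 1702863⁻¹·434561 ≡ 8513061·434561 ≡ 11537051 (mod 12189034).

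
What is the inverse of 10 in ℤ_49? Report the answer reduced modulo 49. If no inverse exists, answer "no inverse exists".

gcd(49, 10) by repeated division:
49 = 4*10 + 9
10 = 1*9 + 1
9 = 9*1 + 0
gcd = 1, so the inverse exists. Back-substitute:
1 = 10 − 9
1 = −49 + 5·10
So 10·5 ≡ 1 (mod 49).

5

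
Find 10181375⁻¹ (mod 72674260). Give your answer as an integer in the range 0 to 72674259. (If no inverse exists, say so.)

no inverse exists

Euclidean algorithm on 72674260, 10181375:
72674260 = 7*10181375 + 1404635
10181375 = 7*1404635 + 348930
1404635 = 4*348930 + 8915
348930 = 39*8915 + 1245
8915 = 7*1245 + 200
1245 = 6*200 + 45
200 = 4*45 + 20
45 = 2*20 + 5
20 = 4*5 + 0
gcd(10181375, 72674260) = 5 ≠ 1, so 10181375 has no multiplicative inverse modulo 72674260.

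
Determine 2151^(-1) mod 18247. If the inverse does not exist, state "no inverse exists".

7499

Extended Euclidean algorithm:
18247 = 8*2151 + 1039
2151 = 2*1039 + 73
1039 = 14*73 + 17
73 = 4*17 + 5
17 = 3*5 + 2
5 = 2*2 + 1
2 = 2*1 + 0
The gcd is 1. Working backward:
1 = 5 − 2·2
1 = −2·17 + 7·5
1 = 7·73 − 30·17
1 = −30·1039 + 427·73
1 = 427·2151 − 884·1039
1 = −884·18247 + 7499·2151
So 2151·7499 ≡ 1 (mod 18247).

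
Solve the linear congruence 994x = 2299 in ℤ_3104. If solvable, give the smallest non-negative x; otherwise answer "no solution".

no solution

gcd(994, 3104):
3104 = 3*994 + 122
994 = 8*122 + 18
122 = 6*18 + 14
18 = 1*14 + 4
14 = 3*4 + 2
4 = 2*2 + 0
gcd = 2, but 2 ∤ 2299, so the congruence has no solution.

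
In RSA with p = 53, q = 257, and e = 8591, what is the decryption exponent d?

12655

φ(n) = (p−1)(q−1) = 52·256 = 13312.
Need d with 8591·d ≡ 1 (mod 13312). Apply the extended Euclidean algorithm:
13312 = 1*8591 + 4721
8591 = 1*4721 + 3870
4721 = 1*3870 + 851
3870 = 4*851 + 466
851 = 1*466 + 385
466 = 1*385 + 81
385 = 4*81 + 61
81 = 1*61 + 20
61 = 3*20 + 1
20 = 20*1 + 0
Back-substitute:
1 = 61 − 3·20
1 = −3·81 + 4·61
1 = 4·385 − 19·81
1 = −19·466 + 23·385
1 = 23·851 − 42·466
1 = −42·3870 + 191·851
1 = 191·4721 − 233·3870
1 = −233·8591 + 424·4721
1 = 424·13312 − 657·8591
So 8591·(-657) ≡ 1 (mod 13312), hence d ≡ -657 ≡ 12655 (mod 13312).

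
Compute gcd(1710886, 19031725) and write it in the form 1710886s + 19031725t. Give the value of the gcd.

Repeated division:
19031725 = 11·1710886 + 211979
1710886 = 8·211979 + 15054
211979 = 14·15054 + 1223
15054 = 12·1223 + 378
1223 = 3·378 + 89
378 = 4·89 + 22
89 = 4·22 + 1
22 = 22·1 + 0
gcd(1710886, 19031725) = 1.
Back-substituting:
1 = 89 − 4·22
1 = −4·378 + 17·89
1 = 17·1223 − 55·378
1 = −55·15054 + 677·1223
1 = 677·211979 − 9533·15054
1 = −9533·1710886 + 76941·211979
1 = 76941·19031725 − 855884·1710886
So 1 = (76941)·19031725 + (-855884)·1710886.

1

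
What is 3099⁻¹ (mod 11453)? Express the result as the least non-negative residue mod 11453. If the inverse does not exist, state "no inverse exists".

Run Euclid on (11453, 3099):
11453 = 3*3099 + 2156
3099 = 1*2156 + 943
2156 = 2*943 + 270
943 = 3*270 + 133
270 = 2*133 + 4
133 = 33*4 + 1
4 = 4*1 + 0
Since gcd(3099, 11453) = 1, back-substitute to write 1 as a combination:
1 = 133 − 33·4
1 = −33·270 + 67·133
1 = 67·943 − 234·270
1 = −234·2156 + 535·943
1 = 535·3099 − 769·2156
1 = −769·11453 + 2842·3099
So 3099·2842 ≡ 1 (mod 11453).

2842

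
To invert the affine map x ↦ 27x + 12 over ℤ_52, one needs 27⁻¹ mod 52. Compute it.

27

Extended Euclidean algorithm:
52 = 1×27 + 25
27 = 1×25 + 2
25 = 12×2 + 1
2 = 2×1 + 0
gcd = 1, so the inverse exists. Back-substitute:
1 = 25 − 12·2
1 = −12·27 + 13·25
1 = 13·52 − 25·27
Hence 27⁻¹ ≡ -25 ≡ 27 (mod 52).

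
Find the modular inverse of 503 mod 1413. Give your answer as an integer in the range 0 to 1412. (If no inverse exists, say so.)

368

gcd(1413, 503) by repeated division:
1413 = 2×503 + 407
503 = 1×407 + 96
407 = 4×96 + 23
96 = 4×23 + 4
23 = 5×4 + 3
4 = 1×3 + 1
3 = 3×1 + 0
gcd = 1, so the inverse exists. Back-substitute:
1 = 4 − 3
1 = −23 + 6·4
1 = 6·96 − 25·23
1 = −25·407 + 106·96
1 = 106·503 − 131·407
1 = −131·1413 + 368·503
So 503·368 ≡ 1 (mod 1413).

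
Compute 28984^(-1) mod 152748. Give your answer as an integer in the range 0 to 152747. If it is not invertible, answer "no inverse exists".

no inverse exists

Euclidean algorithm on 152748, 28984:
152748 = 5·28984 + 7828
28984 = 3·7828 + 5500
7828 = 1·5500 + 2328
5500 = 2·2328 + 844
2328 = 2·844 + 640
844 = 1·640 + 204
640 = 3·204 + 28
204 = 7·28 + 8
28 = 3·8 + 4
8 = 2·4 + 0
The gcd is 4, not 1, hence no inverse exists.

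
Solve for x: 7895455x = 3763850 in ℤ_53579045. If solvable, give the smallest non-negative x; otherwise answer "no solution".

8184147

First find gcd(7895455, 53579045):
53579045 = 6*7895455 + 6206315
7895455 = 1*6206315 + 1689140
6206315 = 3*1689140 + 1138895
1689140 = 1*1138895 + 550245
1138895 = 2*550245 + 38405
550245 = 14*38405 + 12575
38405 = 3*12575 + 680
12575 = 18*680 + 335
680 = 2*335 + 10
335 = 33*10 + 5
10 = 2*5 + 0
gcd = 5 and 5 | 3763850, so solutions exist. Divide through by 5: 1579091x ≡ 752770 (mod 10715809).
Now find 1579091⁻¹ mod 10715809:
10715809 = 6×1579091 + 1241263
1579091 = 1×1241263 + 337828
1241263 = 3×337828 + 227779
337828 = 1×227779 + 110049
227779 = 2×110049 + 7681
110049 = 14×7681 + 2515
7681 = 3×2515 + 136
2515 = 18×136 + 67
136 = 2×67 + 2
67 = 33×2 + 1
2 = 2×1 + 0
Back-substitute:
1 = 67 − 33·2
1 = −33·136 + 67·67
1 = 67·2515 − 1239·136
1 = −1239·7681 + 3784·2515
1 = 3784·110049 − 54215·7681
1 = −54215·227779 + 112214·110049
1 = 112214·337828 − 166429·227779
1 = −166429·1241263 + 611501·337828
1 = 611501·1579091 − 777930·1241263
1 = −777930·10715809 + 5279081·1579091
So 1579091⁻¹ ≡ 5279081 (mod 10715809).
Then x ≡ 5279081·752770 ≡ 8184147 (mod 10715809); the smallest non-negative solution is x = 8184147.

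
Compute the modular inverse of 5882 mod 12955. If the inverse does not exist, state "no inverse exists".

9583

Apply the Euclidean algorithm to 12955 and 5882:
12955 = 2×5882 + 1191
5882 = 4×1191 + 1118
1191 = 1×1118 + 73
1118 = 15×73 + 23
73 = 3×23 + 4
23 = 5×4 + 3
4 = 1×3 + 1
3 = 3×1 + 0
Since gcd(5882, 12955) = 1, back-substitute to write 1 as a combination:
1 = 4 − 3
1 = −23 + 6·4
1 = 6·73 − 19·23
1 = −19·1118 + 291·73
1 = 291·1191 − 310·1118
1 = −310·5882 + 1531·1191
1 = 1531·12955 − 3372·5882
Hence 5882⁻¹ ≡ -3372 ≡ 9583 (mod 12955).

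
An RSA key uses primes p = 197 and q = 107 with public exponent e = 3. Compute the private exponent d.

13851

φ(n) = (p−1)(q−1) = 196·106 = 20776.
Need d with 3·d ≡ 1 (mod 20776). Apply the extended Euclidean algorithm:
20776 = 6925·3 + 1
3 = 3·1 + 0
Back-substitute:
1 = 20776 − 6925·3
So 3·(-6925) ≡ 1 (mod 20776), hence d ≡ -6925 ≡ 13851 (mod 20776).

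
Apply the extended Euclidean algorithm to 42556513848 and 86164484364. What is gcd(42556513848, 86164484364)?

12

Repeated division:
86164484364 = 2×42556513848 + 1051456668
42556513848 = 40×1051456668 + 498247128
1051456668 = 2×498247128 + 54962412
498247128 = 9×54962412 + 3585420
54962412 = 15×3585420 + 1181112
3585420 = 3×1181112 + 42084
1181112 = 28×42084 + 2760
42084 = 15×2760 + 684
2760 = 4×684 + 24
684 = 28×24 + 12
24 = 2×12 + 0
gcd(42556513848, 86164484364) = 12.
Express as a combination:
12 = 684 − 28·24
12 = −28·2760 + 113·684
12 = 113·42084 − 1723·2760
12 = −1723·1181112 + 48357·42084
12 = 48357·3585420 − 146794·1181112
12 = −146794·54962412 + 2250267·3585420
12 = 2250267·498247128 − 20399197·54962412
12 = −20399197·1051456668 + 43048661·498247128
12 = 43048661·42556513848 − 1742345637·1051456668
12 = −1742345637·86164484364 + 3527739935·42556513848
So 12 = (-1742345637)·86164484364 + (3527739935)·42556513848.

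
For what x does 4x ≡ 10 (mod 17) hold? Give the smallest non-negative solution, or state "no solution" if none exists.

First find gcd(4, 17):
17 = 4·4 + 1
4 = 4·1 + 0
gcd = 1, so a unique solution mod 17 exists.
Back-substitute for the Bézout coefficients:
1 = 17 − 4·4
So 4·(-4) ≡ 1 (mod 17), giving 4⁻¹ ≡ 13.
x ≡ 4⁻¹·10 ≡ 13·10 ≡ 11 (mod 17).

11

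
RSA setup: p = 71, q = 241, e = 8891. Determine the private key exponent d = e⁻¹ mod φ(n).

φ(n) = (p−1)(q−1) = 70·240 = 16800.
Need d with 8891·d ≡ 1 (mod 16800). Apply the extended Euclidean algorithm:
16800 = 1×8891 + 7909
8891 = 1×7909 + 982
7909 = 8×982 + 53
982 = 18×53 + 28
53 = 1×28 + 25
28 = 1×25 + 3
25 = 8×3 + 1
3 = 3×1 + 0
Back-substitute:
1 = 25 − 8·3
1 = −8·28 + 9·25
1 = 9·53 − 17·28
1 = −17·982 + 315·53
1 = 315·7909 − 2537·982
1 = −2537·8891 + 2852·7909
1 = 2852·16800 − 5389·8891
So 8891·(-5389) ≡ 1 (mod 16800), hence d ≡ -5389 ≡ 11411 (mod 16800).

11411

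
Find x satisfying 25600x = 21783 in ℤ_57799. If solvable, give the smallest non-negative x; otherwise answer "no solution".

12606

First find gcd(25600, 57799):
57799 = 2·25600 + 6599
25600 = 3·6599 + 5803
6599 = 1·5803 + 796
5803 = 7·796 + 231
796 = 3·231 + 103
231 = 2·103 + 25
103 = 4·25 + 3
25 = 8·3 + 1
3 = 3·1 + 0
gcd = 1, so a unique solution mod 57799 exists.
Back-substitute for the Bézout coefficients:
1 = 25 − 8·3
1 = −8·103 + 33·25
1 = 33·231 − 74·103
1 = −74·796 + 255·231
1 = 255·5803 − 1859·796
1 = −1859·6599 + 2114·5803
1 = 2114·25600 − 8201·6599
1 = −8201·57799 + 18516·25600
So 25600·(18516) ≡ 1 (mod 57799), giving 25600⁻¹ ≡ 18516.
x ≡ 25600⁻¹·21783 ≡ 18516·21783 ≡ 12606 (mod 57799).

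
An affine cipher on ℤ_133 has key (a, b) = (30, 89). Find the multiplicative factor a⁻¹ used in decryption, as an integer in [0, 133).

102

gcd(133, 30) by repeated division:
133 = 4×30 + 13
30 = 2×13 + 4
13 = 3×4 + 1
4 = 4×1 + 0
gcd = 1, so the inverse exists. Back-substitute:
1 = 13 − 3·4
1 = −3·30 + 7·13
1 = 7·133 − 31·30
Hence 30⁻¹ ≡ -31 ≡ 102 (mod 133).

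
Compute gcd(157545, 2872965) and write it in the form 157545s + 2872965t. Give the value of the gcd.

Repeated division:
2872965 = 18×157545 + 37155
157545 = 4×37155 + 8925
37155 = 4×8925 + 1455
8925 = 6×1455 + 195
1455 = 7×195 + 90
195 = 2×90 + 15
90 = 6×15 + 0
gcd(157545, 2872965) = 15.
Back-substituting:
15 = 195 − 2·90
15 = −2·1455 + 15·195
15 = 15·8925 − 92·1455
15 = −92·37155 + 383·8925
15 = 383·157545 − 1624·37155
15 = −1624·2872965 + 29615·157545
So 15 = (-1624)·2872965 + (29615)·157545.

15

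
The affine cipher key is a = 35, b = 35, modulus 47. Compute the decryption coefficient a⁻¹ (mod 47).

43

Run Euclid on (47, 35):
47 = 1×35 + 12
35 = 2×12 + 11
12 = 1×11 + 1
11 = 11×1 + 0
gcd = 1, so the inverse exists. Back-substitute:
1 = 12 − 11
1 = −35 + 3·12
1 = 3·47 − 4·35
Thus 35·(-4) ≡ 1 (mod 47); reducing, -4 mod 47 = 43.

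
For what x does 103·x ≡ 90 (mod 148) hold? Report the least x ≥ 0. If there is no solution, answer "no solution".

First find gcd(103, 148):
148 = 1×103 + 45
103 = 2×45 + 13
45 = 3×13 + 6
13 = 2×6 + 1
6 = 6×1 + 0
gcd = 1, so a unique solution mod 148 exists.
Back-substitute for the Bézout coefficients:
1 = 13 − 2·6
1 = −2·45 + 7·13
1 = 7·103 − 16·45
1 = −16·148 + 23·103
So 103·(23) ≡ 1 (mod 148), giving 103⁻¹ ≡ 23.
x ≡ 103⁻¹·90 ≡ 23·90 ≡ 146 (mod 148).

146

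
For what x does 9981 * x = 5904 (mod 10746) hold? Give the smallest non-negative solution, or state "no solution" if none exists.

1102

First find gcd(9981, 10746):
10746 = 1×9981 + 765
9981 = 13×765 + 36
765 = 21×36 + 9
36 = 4×9 + 0
gcd = 9 and 9 | 5904, so solutions exist. Divide through by 9: 1109x ≡ 656 (mod 1194).
Now find 1109⁻¹ mod 1194:
1194 = 1*1109 + 85
1109 = 13*85 + 4
85 = 21*4 + 1
4 = 4*1 + 0
Back-substitute:
1 = 85 − 21·4
1 = −21·1109 + 274·85
1 = 274·1194 − 295·1109
So 1109·(-295) ≡ 1 (mod 1194), i.e. 1109⁻¹ ≡ 899.
Then x ≡ 899·656 ≡ 1102 (mod 1194); the smallest non-negative solution is x = 1102.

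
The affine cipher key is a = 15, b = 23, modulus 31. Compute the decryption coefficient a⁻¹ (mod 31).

29

gcd(31, 15) by repeated division:
31 = 2·15 + 1
15 = 15·1 + 0
Since gcd(15, 31) = 1, back-substitute to write 1 as a combination:
1 = 31 − 2·15
Hence 15⁻¹ ≡ -2 ≡ 29 (mod 31).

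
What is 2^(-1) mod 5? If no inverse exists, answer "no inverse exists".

Extended Euclidean algorithm:
5 = 2·2 + 1
2 = 2·1 + 0
gcd = 1, so the inverse exists. Back-substitute:
1 = 5 − 2·2
Thus 2·(-2) ≡ 1 (mod 5); reducing, -2 mod 5 = 3.

3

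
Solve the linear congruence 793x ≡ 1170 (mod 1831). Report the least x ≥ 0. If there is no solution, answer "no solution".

962

First find gcd(793, 1831):
1831 = 2·793 + 245
793 = 3·245 + 58
245 = 4·58 + 13
58 = 4·13 + 6
13 = 2·6 + 1
6 = 6·1 + 0
gcd = 1, so a unique solution mod 1831 exists.
Back-substitute for the Bézout coefficients:
1 = 13 − 2·6
1 = −2·58 + 9·13
1 = 9·245 − 38·58
1 = −38·793 + 123·245
1 = 123·1831 − 284·793
So 793·(-284) ≡ 1 (mod 1831), giving 793⁻¹ ≡ 1547.
x ≡ 793⁻¹·1170 ≡ 1547·1170 ≡ 962 (mod 1831).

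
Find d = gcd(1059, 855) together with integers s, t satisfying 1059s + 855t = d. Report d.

3

Euclidean algorithm:
1059 = 1·855 + 204
855 = 4·204 + 39
204 = 5·39 + 9
39 = 4·9 + 3
9 = 3·3 + 0
gcd(1059, 855) = 3.
Back-substituting:
3 = 39 − 4·9
3 = −4·204 + 21·39
3 = 21·855 − 88·204
3 = −88·1059 + 109·855
So 3 = (-88)·1059 + (109)·855.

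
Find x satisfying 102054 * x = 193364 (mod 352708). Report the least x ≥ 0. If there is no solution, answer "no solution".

First find gcd(102054, 352708):
352708 = 3*102054 + 46546
102054 = 2*46546 + 8962
46546 = 5*8962 + 1736
8962 = 5*1736 + 282
1736 = 6*282 + 44
282 = 6*44 + 18
44 = 2*18 + 8
18 = 2*8 + 2
8 = 4*2 + 0
gcd = 2 and 2 | 193364, so solutions exist. Divide through by 2: 51027x ≡ 96682 (mod 176354).
Now find 51027⁻¹ mod 176354:
176354 = 3·51027 + 23273
51027 = 2·23273 + 4481
23273 = 5·4481 + 868
4481 = 5·868 + 141
868 = 6·141 + 22
141 = 6·22 + 9
22 = 2·9 + 4
9 = 2·4 + 1
4 = 4·1 + 0
Back-substitute:
1 = 9 − 2·4
1 = −2·22 + 5·9
1 = 5·141 − 32·22
1 = −32·868 + 197·141
1 = 197·4481 − 1017·868
1 = −1017·23273 + 5282·4481
1 = 5282·51027 − 11581·23273
1 = −11581·176354 + 40025·51027
So 51027⁻¹ ≡ 40025 (mod 176354).
Then x ≡ 40025·96682 ≡ 137582 (mod 176354); the smallest non-negative solution is x = 137582.

137582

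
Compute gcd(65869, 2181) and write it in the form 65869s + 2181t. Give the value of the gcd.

1

Euclidean algorithm:
65869 = 30·2181 + 439
2181 = 4·439 + 425
439 = 1·425 + 14
425 = 30·14 + 5
14 = 2·5 + 4
5 = 1·4 + 1
4 = 4·1 + 0
gcd(65869, 2181) = 1.
Express as a combination:
1 = 5 − 4
1 = −14 + 3·5
1 = 3·425 − 91·14
1 = −91·439 + 94·425
1 = 94·2181 − 467·439
1 = −467·65869 + 14104·2181
So 1 = (-467)·65869 + (14104)·2181.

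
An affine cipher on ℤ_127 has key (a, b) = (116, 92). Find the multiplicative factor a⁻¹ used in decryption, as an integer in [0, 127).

23

Apply the Euclidean algorithm to 127 and 116:
127 = 1*116 + 11
116 = 10*11 + 6
11 = 1*6 + 5
6 = 1*5 + 1
5 = 5*1 + 0
gcd = 1, so the inverse exists. Back-substitute:
1 = 6 − 5
1 = −11 + 2·6
1 = 2·116 − 21·11
1 = −21·127 + 23·116
So 116·23 ≡ 1 (mod 127).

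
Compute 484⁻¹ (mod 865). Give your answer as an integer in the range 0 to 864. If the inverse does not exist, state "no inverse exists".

Run Euclid on (865, 484):
865 = 1*484 + 381
484 = 1*381 + 103
381 = 3*103 + 72
103 = 1*72 + 31
72 = 2*31 + 10
31 = 3*10 + 1
10 = 10*1 + 0
Since gcd(484, 865) = 1, back-substitute to write 1 as a combination:
1 = 31 − 3·10
1 = −3·72 + 7·31
1 = 7·103 − 10·72
1 = −10·381 + 37·103
1 = 37·484 − 47·381
1 = −47·865 + 84·484
So 484·84 ≡ 1 (mod 865).

84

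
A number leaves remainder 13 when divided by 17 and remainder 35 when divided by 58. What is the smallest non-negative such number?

Write x = 13 + 17·k. Then 17·k ≡ 35 − 13 ≡ 22 (mod 58).
Need 17⁻¹ mod 58. Extended Euclid on (58, 17):
58 = 3·17 + 7
17 = 2·7 + 3
7 = 2·3 + 1
3 = 3·1 + 0
Back-substitute:
1 = 7 − 2·3
1 = −2·17 + 5·7
1 = 5·58 − 17·17
17⁻¹ ≡ 41 (mod 58), so k ≡ 41·22 ≡ 32 (mod 58).
x = 13 + 17·32 = 557.

557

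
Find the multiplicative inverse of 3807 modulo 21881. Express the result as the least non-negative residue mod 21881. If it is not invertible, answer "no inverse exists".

592

Extended Euclidean algorithm:
21881 = 5×3807 + 2846
3807 = 1×2846 + 961
2846 = 2×961 + 924
961 = 1×924 + 37
924 = 24×37 + 36
37 = 1×36 + 1
36 = 36×1 + 0
The gcd is 1. Working backward:
1 = 37 − 36
1 = −924 + 25·37
1 = 25·961 − 26·924
1 = −26·2846 + 77·961
1 = 77·3807 − 103·2846
1 = −103·21881 + 592·3807
So 3807·592 ≡ 1 (mod 21881).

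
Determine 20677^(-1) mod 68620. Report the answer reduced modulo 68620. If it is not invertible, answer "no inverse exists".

Extended Euclidean algorithm:
68620 = 3×20677 + 6589
20677 = 3×6589 + 910
6589 = 7×910 + 219
910 = 4×219 + 34
219 = 6×34 + 15
34 = 2×15 + 4
15 = 3×4 + 3
4 = 1×3 + 1
3 = 3×1 + 0
gcd = 1, so the inverse exists. Back-substitute:
1 = 4 − 3
1 = −15 + 4·4
1 = 4·34 − 9·15
1 = −9·219 + 58·34
1 = 58·910 − 241·219
1 = −241·6589 + 1745·910
1 = 1745·20677 − 5476·6589
1 = −5476·68620 + 18173·20677
So 20677·18173 ≡ 1 (mod 68620).

18173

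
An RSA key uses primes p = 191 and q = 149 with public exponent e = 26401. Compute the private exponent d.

φ(n) = (p−1)(q−1) = 190·148 = 28120.
Need d with 26401·d ≡ 1 (mod 28120). Apply the extended Euclidean algorithm:
28120 = 1×26401 + 1719
26401 = 15×1719 + 616
1719 = 2×616 + 487
616 = 1×487 + 129
487 = 3×129 + 100
129 = 1×100 + 29
100 = 3×29 + 13
29 = 2×13 + 3
13 = 4×3 + 1
3 = 3×1 + 0
Back-substitute:
1 = 13 − 4·3
1 = −4·29 + 9·13
1 = 9·100 − 31·29
1 = −31·129 + 40·100
1 = 40·487 − 151·129
1 = −151·616 + 191·487
1 = 191·1719 − 533·616
1 = −533·26401 + 8186·1719
1 = 8186·28120 − 8719·26401
So 26401·(-8719) ≡ 1 (mod 28120), hence d ≡ -8719 ≡ 19401 (mod 28120).

19401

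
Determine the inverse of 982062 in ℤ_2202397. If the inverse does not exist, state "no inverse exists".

Extended Euclidean algorithm:
2202397 = 2×982062 + 238273
982062 = 4×238273 + 28970
238273 = 8×28970 + 6513
28970 = 4×6513 + 2918
6513 = 2×2918 + 677
2918 = 4×677 + 210
677 = 3×210 + 47
210 = 4×47 + 22
47 = 2×22 + 3
22 = 7×3 + 1
3 = 3×1 + 0
Since gcd(982062, 2202397) = 1, back-substitute to write 1 as a combination:
1 = 22 − 7·3
1 = −7·47 + 15·22
1 = 15·210 − 67·47
1 = −67·677 + 216·210
1 = 216·2918 − 931·677
1 = −931·6513 + 2078·2918
1 = 2078·28970 − 9243·6513
1 = −9243·238273 + 76022·28970
1 = 76022·982062 − 313331·238273
1 = −313331·2202397 + 702684·982062
So 982062·702684 ≡ 1 (mod 2202397).

702684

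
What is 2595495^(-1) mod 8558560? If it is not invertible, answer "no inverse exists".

Compute gcd(2595495, 8558560):
8558560 = 3*2595495 + 772075
2595495 = 3*772075 + 279270
772075 = 2*279270 + 213535
279270 = 1*213535 + 65735
213535 = 3*65735 + 16330
65735 = 4*16330 + 415
16330 = 39*415 + 145
415 = 2*145 + 125
145 = 1*125 + 20
125 = 6*20 + 5
20 = 4*5 + 0
Since gcd = 5 > 1, 2595495 is not a unit mod 8558560.

no inverse exists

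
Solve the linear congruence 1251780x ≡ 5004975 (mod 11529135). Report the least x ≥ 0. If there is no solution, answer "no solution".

46451

First find gcd(1251780, 11529135):
11529135 = 9*1251780 + 263115
1251780 = 4*263115 + 199320
263115 = 1*199320 + 63795
199320 = 3*63795 + 7935
63795 = 8*7935 + 315
7935 = 25*315 + 60
315 = 5*60 + 15
60 = 4*15 + 0
gcd = 15 and 15 | 5004975, so solutions exist. Divide through by 15: 83452x ≡ 333665 (mod 768609).
Now find 83452⁻¹ mod 768609:
768609 = 9·83452 + 17541
83452 = 4·17541 + 13288
17541 = 1·13288 + 4253
13288 = 3·4253 + 529
4253 = 8·529 + 21
529 = 25·21 + 4
21 = 5·4 + 1
4 = 4·1 + 0
Back-substitute:
1 = 21 − 5·4
1 = −5·529 + 126·21
1 = 126·4253 − 1013·529
1 = −1013·13288 + 3165·4253
1 = 3165·17541 − 4178·13288
1 = −4178·83452 + 19877·17541
1 = 19877·768609 − 183071·83452
So 83452·(-183071) ≡ 1 (mod 768609), i.e. 83452⁻¹ ≡ 585538.
Then x ≡ 585538·333665 ≡ 46451 (mod 768609); the smallest non-negative solution is x = 46451.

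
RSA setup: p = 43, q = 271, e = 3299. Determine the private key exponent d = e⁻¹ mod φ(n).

φ(n) = (p−1)(q−1) = 42·270 = 11340.
Need d with 3299·d ≡ 1 (mod 11340). Apply the extended Euclidean algorithm:
11340 = 3*3299 + 1443
3299 = 2*1443 + 413
1443 = 3*413 + 204
413 = 2*204 + 5
204 = 40*5 + 4
5 = 1*4 + 1
4 = 4*1 + 0
Back-substitute:
1 = 5 − 4
1 = −204 + 41·5
1 = 41·413 − 83·204
1 = −83·1443 + 290·413
1 = 290·3299 − 663·1443
1 = −663·11340 + 2279·3299
So 3299·2279 ≡ 1 (mod 11340), hence d = 2279.

2279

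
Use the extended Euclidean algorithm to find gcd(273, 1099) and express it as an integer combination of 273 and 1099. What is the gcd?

Apply Euclid's algorithm to 1099 and 273:
1099 = 4·273 + 7
273 = 39·7 + 0
gcd(273, 1099) = 7.
Express as a combination:
7 = 1099 − 4·273
So 7 = (1)·1099 + (-4)·273.

7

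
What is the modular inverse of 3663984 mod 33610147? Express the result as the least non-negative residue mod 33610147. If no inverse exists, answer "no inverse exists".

11063263

Apply the Euclidean algorithm to 33610147 and 3663984:
33610147 = 9×3663984 + 634291
3663984 = 5×634291 + 492529
634291 = 1×492529 + 141762
492529 = 3×141762 + 67243
141762 = 2×67243 + 7276
67243 = 9×7276 + 1759
7276 = 4×1759 + 240
1759 = 7×240 + 79
240 = 3×79 + 3
79 = 26×3 + 1
3 = 3×1 + 0
Since gcd(3663984, 33610147) = 1, back-substitute to write 1 as a combination:
1 = 79 − 26·3
1 = −26·240 + 79·79
1 = 79·1759 − 579·240
1 = −579·7276 + 2395·1759
1 = 2395·67243 − 22134·7276
1 = −22134·141762 + 46663·67243
1 = 46663·492529 − 162123·141762
1 = −162123·634291 + 208786·492529
1 = 208786·3663984 − 1206053·634291
1 = −1206053·33610147 + 11063263·3663984
So 3663984·11063263 ≡ 1 (mod 33610147).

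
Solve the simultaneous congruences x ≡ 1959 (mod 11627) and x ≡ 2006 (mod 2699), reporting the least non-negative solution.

14465947

Write x = 1959 + 11627·k. Then 11627·k ≡ 2006 − 1959 ≡ 47 (mod 2699).
Need 11627⁻¹ mod 2699. Extended Euclid on (2699, 831):
2699 = 3*831 + 206
831 = 4*206 + 7
206 = 29*7 + 3
7 = 2*3 + 1
3 = 3*1 + 0
Back-substitute:
1 = 7 − 2·3
1 = −2·206 + 59·7
1 = 59·831 − 238·206
1 = −238·2699 + 773·831
11627⁻¹ ≡ 773 (mod 2699), so k ≡ 773·47 ≡ 1244 (mod 2699).
x = 1959 + 11627·1244 = 14465947.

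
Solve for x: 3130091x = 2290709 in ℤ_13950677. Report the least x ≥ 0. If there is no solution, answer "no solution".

First find gcd(3130091, 13950677):
13950677 = 4·3130091 + 1430313
3130091 = 2·1430313 + 269465
1430313 = 5·269465 + 82988
269465 = 3·82988 + 20501
82988 = 4·20501 + 984
20501 = 20·984 + 821
984 = 1·821 + 163
821 = 5·163 + 6
163 = 27·6 + 1
6 = 6·1 + 0
gcd = 1, so a unique solution mod 13950677 exists.
Back-substitute for the Bézout coefficients:
1 = 163 − 27·6
1 = −27·821 + 136·163
1 = 136·984 − 163·821
1 = −163·20501 + 3396·984
1 = 3396·82988 − 13747·20501
1 = −13747·269465 + 44637·82988
1 = 44637·1430313 − 236932·269465
1 = −236932·3130091 + 518501·1430313
1 = 518501·13950677 − 2310936·3130091
So 3130091·(-2310936) ≡ 1 (mod 13950677), giving 3130091⁻¹ ≡ 11639741.
x ≡ 3130091⁻¹·2290709 ≡ 11639741·2290709 ≡ 148765 (mod 13950677).

148765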